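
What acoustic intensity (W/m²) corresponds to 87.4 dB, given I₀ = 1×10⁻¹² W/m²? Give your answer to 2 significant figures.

0.00055 W/m²

I = I₀·10^(L/10) = 10⁻¹² × 10^(87.4/10) = 10^(-3.260).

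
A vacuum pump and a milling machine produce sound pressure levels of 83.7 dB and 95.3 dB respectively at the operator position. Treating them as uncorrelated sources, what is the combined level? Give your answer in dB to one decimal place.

For uncorrelated sources the intensities add, so convert each level to linear form, sum, and take 10·log₁₀ of the total.
Σ 10^(L/10) = 10^(83.7/10) + 10^(95.3/10) = 3.623e+09.
L_total = 10·log₁₀(3.623e+09) = 95.59 dB.

95.6 dB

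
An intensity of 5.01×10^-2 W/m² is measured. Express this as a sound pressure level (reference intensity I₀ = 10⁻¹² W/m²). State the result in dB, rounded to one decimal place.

107.0 dB

I/I₀ = 5.01×10^-2/10⁻¹² = 5.01×10^10, and L = 10·log₁₀(I/I₀).
L = 10·(0.6998 + 10) = 107.00 dB.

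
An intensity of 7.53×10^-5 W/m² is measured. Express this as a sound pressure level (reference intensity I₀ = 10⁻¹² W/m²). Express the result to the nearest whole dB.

I/I₀ = 7.53×10^-5/10⁻¹² = 7.53×10^7, and L = 10·log₁₀(I/I₀).
L = 10·(0.8768 + 7) = 78.77 dB.

79 dB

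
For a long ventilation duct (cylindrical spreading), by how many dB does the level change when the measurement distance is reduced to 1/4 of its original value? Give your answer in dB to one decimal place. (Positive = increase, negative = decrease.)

Line-source spreading: ΔL = −10·log₁₀(r₂/r₁).
ΔL = −10·log₁₀(0.25) = +6.02 dB.

+6.0 dB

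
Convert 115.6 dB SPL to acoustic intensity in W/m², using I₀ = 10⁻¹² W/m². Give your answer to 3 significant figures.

0.363 W/m²

I = I₀·10^(L/10) = 10⁻¹² × 10^(115.6/10) = 10^(-0.440).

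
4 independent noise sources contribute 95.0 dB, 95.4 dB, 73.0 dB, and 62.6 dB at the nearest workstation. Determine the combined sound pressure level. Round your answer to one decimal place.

98.2 dB

Incoherent sources combine by intensity addition: L_total = 10·log₁₀(Σ 10^(L_i/10)).
Σ 10^(L/10) = 10^(95.0/10) + 10^(95.4/10) + 10^(73.0/10) + 10^(62.6/10) = 6.651e+09.
L_total = 10·log₁₀(6.651e+09) = 98.23 dB.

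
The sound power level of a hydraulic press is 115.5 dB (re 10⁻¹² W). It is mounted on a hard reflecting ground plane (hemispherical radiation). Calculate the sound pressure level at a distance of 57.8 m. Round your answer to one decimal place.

72.3 dB

The power spreads over a hemisphere of area 2π·r², so L_p = L_w − 10·log₁₀(2π·r²).
2π·r² = 2.099e+04 m², 10·log₁₀ of that is 43.220 dB.
L_p = 115.5 − 43.220 = 72.28 dB.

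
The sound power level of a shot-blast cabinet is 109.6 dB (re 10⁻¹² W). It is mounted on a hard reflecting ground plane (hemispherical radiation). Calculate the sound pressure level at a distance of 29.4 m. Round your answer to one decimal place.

The power spreads over a hemisphere of area 2π·r², so L_p = L_w − 10·log₁₀(2π·r²).
2π·r² = 5431 m², 10·log₁₀ of that is 37.349 dB.
L_p = 109.6 − 37.349 = 72.25 dB.

72.3 dB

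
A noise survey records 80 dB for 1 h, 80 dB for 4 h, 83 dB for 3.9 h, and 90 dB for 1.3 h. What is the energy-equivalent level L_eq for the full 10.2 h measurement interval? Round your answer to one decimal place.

84.0 dB

The energy average is taken in the linear domain: L_eq = 10·log₁₀[(Σ tᵢ·10^(Lᵢ/10))/T], T = 10.2 h.
Σ tᵢ·10^(Lᵢ/10) = 1·10^(80/10) + 4·10^(80/10) + 3.9·10^(83/10) + 1.3·10^(90/10) = 2.578e+09.
L_eq = 10·log₁₀(2.578e+09/10.2) = 84.03 dB.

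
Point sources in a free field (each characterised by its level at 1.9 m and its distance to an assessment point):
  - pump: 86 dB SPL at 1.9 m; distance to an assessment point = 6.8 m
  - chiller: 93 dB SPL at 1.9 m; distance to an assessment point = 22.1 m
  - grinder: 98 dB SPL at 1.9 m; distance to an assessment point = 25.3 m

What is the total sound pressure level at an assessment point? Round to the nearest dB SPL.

First find each source's level at the receiver (point-source: −20·log₁₀(r/r_ref)), then combine on an intensity basis.
pump: 86 − 20·log₁₀(6.8/1.9) = 86 − 11.08 = 74.92 dB SPL.
chiller: 93 − 20·log₁₀(22.1/1.9) = 93 − 21.31 = 71.69 dB SPL.
grinder: 98 − 20·log₁₀(25.3/1.9) = 98 − 22.49 = 75.51 dB SPL.
Σ 10^(L/10) = 8.141e+07 → L_total = 10·log₁₀(8.141e+07) = 79.11 dB SPL.

79 dB SPL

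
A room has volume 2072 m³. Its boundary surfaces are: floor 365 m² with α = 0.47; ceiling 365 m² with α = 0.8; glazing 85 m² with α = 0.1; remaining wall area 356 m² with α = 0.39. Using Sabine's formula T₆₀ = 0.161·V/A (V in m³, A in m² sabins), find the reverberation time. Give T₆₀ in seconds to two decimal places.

0.55 s

Summing Sᵢαᵢ: 365·0.47 + 365·0.8 + 85·0.1 + 356·0.39 = 610.89 m².
T₆₀ = 0.161·V/A = 0.161·2072/610.89 = 0.546 s.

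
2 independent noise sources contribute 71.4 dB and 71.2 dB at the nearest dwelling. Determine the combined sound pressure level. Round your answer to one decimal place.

74.3 dB

Incoherent sources combine by intensity addition: L_total = 10·log₁₀(Σ 10^(L_i/10)).
Σ 10^(L/10) = 10^(71.4/10) + 10^(71.2/10) = 2.699e+07.
L_total = 10·log₁₀(2.699e+07) = 74.31 dB.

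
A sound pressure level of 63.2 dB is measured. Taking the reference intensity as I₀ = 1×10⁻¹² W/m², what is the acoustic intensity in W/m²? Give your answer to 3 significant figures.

2.09e-06 W/m²

I = I₀·10^(L/10) = 10⁻¹² × 10^(63.2/10) = 10^(-5.680).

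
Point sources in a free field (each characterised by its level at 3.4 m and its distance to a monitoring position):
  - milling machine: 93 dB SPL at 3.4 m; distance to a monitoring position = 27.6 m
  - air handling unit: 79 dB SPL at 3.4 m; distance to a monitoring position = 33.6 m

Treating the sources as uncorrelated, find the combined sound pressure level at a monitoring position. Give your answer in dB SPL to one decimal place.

74.9 dB SPL

Apply inverse-square spreading to bring every level to the receiver, then sum 10^(L/10).
milling machine: 93 − 20·log₁₀(27.6/3.4) = 93 − 18.19 = 74.81 dB SPL.
air handling unit: 79 − 20·log₁₀(33.6/3.4) = 79 − 19.90 = 59.10 dB SPL.
Σ 10^(L/10) = 3.109e+07 → L_total = 10·log₁₀(3.109e+07) = 74.93 dB SPL.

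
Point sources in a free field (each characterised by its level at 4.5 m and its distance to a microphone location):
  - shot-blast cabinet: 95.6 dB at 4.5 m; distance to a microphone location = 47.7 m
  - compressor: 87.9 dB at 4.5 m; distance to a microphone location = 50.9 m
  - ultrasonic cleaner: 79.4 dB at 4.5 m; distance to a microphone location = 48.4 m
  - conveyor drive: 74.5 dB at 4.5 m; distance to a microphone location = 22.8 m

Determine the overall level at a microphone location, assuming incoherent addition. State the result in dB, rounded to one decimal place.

First find each source's level at the receiver (point-source: −20·log₁₀(r/r_ref)), then combine on an intensity basis.
shot-blast cabinet: 95.6 − 20·log₁₀(47.7/4.5) = 95.6 − 20.51 = 75.09 dB.
compressor: 87.9 − 20·log₁₀(50.9/4.5) = 87.9 − 21.07 = 66.83 dB.
ultrasonic cleaner: 79.4 − 20·log₁₀(48.4/4.5) = 79.4 − 20.63 = 58.77 dB.
conveyor drive: 74.5 − 20·log₁₀(22.8/4.5) = 74.5 − 14.09 = 60.41 dB.
Σ 10^(L/10) = 3.898e+07 → L_total = 10·log₁₀(3.898e+07) = 75.91 dB.

75.9 dB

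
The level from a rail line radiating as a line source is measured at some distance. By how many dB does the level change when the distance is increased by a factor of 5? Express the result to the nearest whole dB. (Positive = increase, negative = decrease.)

-7 dB

With cylindrical spreading the level changes by −10·log₁₀(r₂/r₁).
ΔL = −10·log₁₀(5) = -6.99 dB.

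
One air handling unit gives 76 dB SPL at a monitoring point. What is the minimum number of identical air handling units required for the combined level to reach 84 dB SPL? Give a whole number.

Need L₁ + 10·log₁₀ N ≥ 84, i.e. log₁₀ N ≥ 0.80.
N ≥ 10^(8.0/10) = 6.310, so N = 7.

7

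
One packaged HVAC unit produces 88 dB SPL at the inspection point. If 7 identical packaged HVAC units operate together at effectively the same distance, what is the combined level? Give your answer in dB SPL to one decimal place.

96.5 dB SPL

N identical incoherent sources raise the level by 10·log₁₀ N.
L_total = 88 + 10·log₁₀(7) = 88 + 8.451 = 96.45 dB SPL.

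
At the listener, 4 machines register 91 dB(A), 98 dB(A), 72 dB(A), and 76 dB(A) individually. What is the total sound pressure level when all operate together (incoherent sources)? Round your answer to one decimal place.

98.8 dB(A)

Incoherent sources combine by intensity addition: L_total = 10·log₁₀(Σ 10^(L_i/10)).
Σ 10^(L/10) = 10^(91/10) + 10^(98/10) + 10^(72/10) + 10^(76/10) = 7.624e+09.
L_total = 10·log₁₀(7.624e+09) = 98.82 dB(A).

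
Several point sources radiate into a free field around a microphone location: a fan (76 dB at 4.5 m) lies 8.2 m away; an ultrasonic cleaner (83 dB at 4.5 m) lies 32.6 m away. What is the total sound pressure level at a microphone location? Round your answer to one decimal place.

72.0 dB

Propagate each source to the receiver with L = L_ref − 20·log₁₀(r/r_ref), then add intensities.
fan: 76 − 20·log₁₀(8.2/4.5) = 76 − 5.21 = 70.79 dB.
ultrasonic cleaner: 83 − 20·log₁₀(32.6/4.5) = 83 − 17.20 = 65.80 dB.
Σ 10^(L/10) = 1.579e+07 → L_total = 10·log₁₀(1.579e+07) = 71.98 dB.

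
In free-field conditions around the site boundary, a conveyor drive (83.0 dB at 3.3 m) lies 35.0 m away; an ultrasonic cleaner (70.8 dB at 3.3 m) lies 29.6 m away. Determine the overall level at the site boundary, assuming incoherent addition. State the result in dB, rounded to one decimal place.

62.8 dB

First find each source's level at the receiver (point-source: −20·log₁₀(r/r_ref)), then combine on an intensity basis.
conveyor drive: 83.0 − 20·log₁₀(35.0/3.3) = 83.0 − 20.51 = 62.49 dB.
ultrasonic cleaner: 70.8 − 20·log₁₀(29.6/3.3) = 70.8 − 19.06 = 51.74 dB.
Σ 10^(L/10) = 1.923e+06 → L_total = 10·log₁₀(1.923e+06) = 62.84 dB.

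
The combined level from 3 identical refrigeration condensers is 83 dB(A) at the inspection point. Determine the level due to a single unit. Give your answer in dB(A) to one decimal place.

78.2 dB(A)

3 equal contributions raise the level by 10·log₁₀ 3 = 4.771 dB, so each unit alone gives 83 − 4.771.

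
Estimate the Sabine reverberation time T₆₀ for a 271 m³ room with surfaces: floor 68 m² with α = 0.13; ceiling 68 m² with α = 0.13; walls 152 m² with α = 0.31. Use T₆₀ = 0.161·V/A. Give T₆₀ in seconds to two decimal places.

A = Σ Sᵢαᵢ = 68·0.13 + 68·0.13 + 152·0.31 = 64.80 m².
T₆₀ = 0.161 × 271 / 64.80 = 0.673 s.

0.67 s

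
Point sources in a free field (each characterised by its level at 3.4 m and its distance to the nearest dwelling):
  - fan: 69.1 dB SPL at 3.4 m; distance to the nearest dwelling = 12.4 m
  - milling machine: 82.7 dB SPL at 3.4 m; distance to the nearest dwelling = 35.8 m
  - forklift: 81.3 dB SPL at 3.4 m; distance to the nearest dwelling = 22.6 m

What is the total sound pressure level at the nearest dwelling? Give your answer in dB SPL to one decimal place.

First find each source's level at the receiver (point-source: −20·log₁₀(r/r_ref)), then combine on an intensity basis.
fan: 69.1 − 20·log₁₀(12.4/3.4) = 69.1 − 11.24 = 57.86 dB SPL.
milling machine: 82.7 − 20·log₁₀(35.8/3.4) = 82.7 − 20.45 = 62.25 dB SPL.
forklift: 81.3 − 20·log₁₀(22.6/3.4) = 81.3 − 16.45 = 64.85 dB SPL.
Σ 10^(L/10) = 5.344e+06 → L_total = 10·log₁₀(5.344e+06) = 67.28 dB SPL.

67.3 dB SPL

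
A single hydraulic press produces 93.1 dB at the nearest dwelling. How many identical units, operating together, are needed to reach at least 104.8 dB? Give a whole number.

15

The shortfall is 104.8 − 93.1 = 11.7 dB, and N units add 10·log₁₀ N, so need 10·log₁₀ N ≥ 11.7.
N ≥ 10^(11.7/10) = 14.791, so N = 15.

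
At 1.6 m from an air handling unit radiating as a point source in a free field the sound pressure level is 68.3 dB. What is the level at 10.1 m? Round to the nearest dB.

52 dB

Point-source attenuation: ΔL = 20·log₁₀(r₂/r₁) = 20·log₁₀(10.1/1.6) = 16.004 dB.
L₂ = 68.3 − 20·log₁₀(10.1/1.6) = 68.3 − 16.004 = 52.30 dB.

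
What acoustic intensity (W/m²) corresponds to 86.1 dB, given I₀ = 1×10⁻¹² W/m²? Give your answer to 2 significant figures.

0.00041 W/m²

I/I₀ = 10^(86.1/10) = 4.074e+08, so I = 4.074e+08 × 10⁻¹² W/m².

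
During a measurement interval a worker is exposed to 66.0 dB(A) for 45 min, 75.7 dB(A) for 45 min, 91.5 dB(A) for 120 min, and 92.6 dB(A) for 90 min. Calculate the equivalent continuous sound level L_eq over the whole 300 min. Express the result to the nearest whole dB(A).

90 dB(A)

Weight each interval's intensity by its duration and average over T = 300 min:
Σ tᵢ·10^(Lᵢ/10) = 45·10^(66.0/10) + 45·10^(75.7/10) + 120·10^(91.5/10) + 90·10^(92.6/10) = 3.351e+11.
L_eq = 10·log₁₀(3.351e+11/300) = 90.48 dB(A).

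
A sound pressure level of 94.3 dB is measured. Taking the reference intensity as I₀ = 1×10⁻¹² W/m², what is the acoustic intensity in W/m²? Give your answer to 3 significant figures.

0.00269 W/m²

I/I₀ = 10^(94.3/10) = 2.692e+09, so I = 2.692e+09 × 10⁻¹² W/m².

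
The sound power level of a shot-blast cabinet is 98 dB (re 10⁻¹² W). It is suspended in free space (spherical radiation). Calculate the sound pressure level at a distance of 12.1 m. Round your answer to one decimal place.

65.4 dB

The power spreads over a sphere of area 4π·r², so L_p = L_w − 10·log₁₀(4π·r²).
4π·r² = 1840 m², 10·log₁₀ of that is 32.648 dB.
L_p = 98 − 32.648 = 65.35 dB.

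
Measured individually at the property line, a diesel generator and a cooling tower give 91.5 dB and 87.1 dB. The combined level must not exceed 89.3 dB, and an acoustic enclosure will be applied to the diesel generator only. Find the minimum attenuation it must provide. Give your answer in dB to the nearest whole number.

6 dB

Fixed contribution from the other source: Σ 10^(L/10) = 10^(87.1/10) = 5.129e+08 (87.10 dB).
To meet 89.3 dB overall, the treated diesel generator may contribute at most 10^(89.3/10) − 5.129e+08 = 3.383e+08, i.e. 85.29 dB.
Required insertion loss = 91.5 − 85.29 = 6.21 dB.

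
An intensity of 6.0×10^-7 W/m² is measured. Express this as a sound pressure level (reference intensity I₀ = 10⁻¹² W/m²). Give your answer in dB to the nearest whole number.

58 dB

L = 10·log₁₀(I/I₀) = 10·log₁₀(6.0×10^-7/10⁻¹²) = 10·log₁₀(6.0×10^5).
L = 10·(0.7782 + 5) = 57.78 dB.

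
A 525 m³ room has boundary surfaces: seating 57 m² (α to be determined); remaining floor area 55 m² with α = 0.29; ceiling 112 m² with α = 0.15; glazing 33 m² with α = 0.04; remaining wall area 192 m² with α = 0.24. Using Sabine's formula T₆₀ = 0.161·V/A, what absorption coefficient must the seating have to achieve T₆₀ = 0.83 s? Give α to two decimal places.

0.38

A = 0.161·V/T₆₀ = 0.161·525/0.83 = 101.84 m² sabins.
Absorption from the other surfaces = 55·0.29 + 112·0.15 + 33·0.04 + 192·0.24 = 80.15 m², so the seating must supply 21.69 m² over 57 m².
α = 21.69/57 = 0.380.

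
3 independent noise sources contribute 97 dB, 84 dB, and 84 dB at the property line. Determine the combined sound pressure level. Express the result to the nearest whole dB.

97 dB

Incoherent sources combine by intensity addition: L_total = 10·log₁₀(Σ 10^(L_i/10)).
Σ 10^(L/10) = 10^(97/10) + 10^(84/10) + 10^(84/10) = 5.514e+09.
L_total = 10·log₁₀(5.514e+09) = 97.41 dB.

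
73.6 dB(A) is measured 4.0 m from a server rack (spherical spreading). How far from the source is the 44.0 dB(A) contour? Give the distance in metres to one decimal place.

Point-source spreading drops the level by 20·log₁₀(r₂/r₁); inverting, r₂/r₁ = 10^(ΔL/20).
r₂ = 4.0·10^((73.6−44.0)/20) = 4.0·10^(29.6/20) = 120.80 m.

120.8 m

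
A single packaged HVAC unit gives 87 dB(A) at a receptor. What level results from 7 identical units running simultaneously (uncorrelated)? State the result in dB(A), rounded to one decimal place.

95.5 dB(A)

L_total = L₁ + 10·log₁₀ N for N identical incoherent sources.
L_total = 87 + 10·log₁₀(7) = 87 + 8.451 = 95.45 dB(A).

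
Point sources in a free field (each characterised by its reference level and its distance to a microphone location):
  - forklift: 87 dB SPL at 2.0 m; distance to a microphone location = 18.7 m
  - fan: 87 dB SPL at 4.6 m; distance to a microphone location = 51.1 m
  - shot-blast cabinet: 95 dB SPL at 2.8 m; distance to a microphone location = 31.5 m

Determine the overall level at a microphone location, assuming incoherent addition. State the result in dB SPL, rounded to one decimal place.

75.4 dB SPL

Propagate each source to the receiver with L = L_ref − 20·log₁₀(r/r_ref), then add intensities.
forklift: 87 − 20·log₁₀(18.7/2.0) = 87 − 19.42 = 67.58 dB SPL.
fan: 87 − 20·log₁₀(51.1/4.6) = 87 − 20.91 = 66.09 dB SPL.
shot-blast cabinet: 95 − 20·log₁₀(31.5/2.8) = 95 − 21.02 = 73.98 dB SPL.
Σ 10^(L/10) = 3.478e+07 → L_total = 10·log₁₀(3.478e+07) = 75.41 dB SPL.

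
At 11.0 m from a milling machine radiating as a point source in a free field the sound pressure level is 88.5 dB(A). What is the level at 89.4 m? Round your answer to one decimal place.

Spherical spreading from a point source gives a 20·log₁₀(r₂/r₁) drop.
L₂ = 88.5 − 20·log₁₀(89.4/11.0) = 88.5 − 18.199 = 70.30 dB(A).

70.3 dB(A)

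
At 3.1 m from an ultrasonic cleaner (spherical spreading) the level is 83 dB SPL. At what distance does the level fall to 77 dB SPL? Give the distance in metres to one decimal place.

Point-source spreading drops the level by 20·log₁₀(r₂/r₁); inverting, r₂/r₁ = 10^(ΔL/20).
r₂ = 3.1·10^((83−77)/20) = 3.1·10^(6.0/20) = 6.19 m.

6.2 m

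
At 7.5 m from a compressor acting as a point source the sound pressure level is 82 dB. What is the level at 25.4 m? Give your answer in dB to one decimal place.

Point-source attenuation: ΔL = 20·log₁₀(r₂/r₁) = 20·log₁₀(25.4/7.5) = 10.595 dB.
L₂ = 82 − 20·log₁₀(25.4/7.5) = 82 − 10.595 = 71.40 dB.

71.4 dB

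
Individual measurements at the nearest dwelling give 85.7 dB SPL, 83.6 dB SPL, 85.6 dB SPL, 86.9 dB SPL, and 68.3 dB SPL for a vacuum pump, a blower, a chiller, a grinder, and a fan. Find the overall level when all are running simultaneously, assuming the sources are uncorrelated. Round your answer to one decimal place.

Incoherent sources combine by intensity addition: L_total = 10·log₁₀(Σ 10^(L_i/10)).
Σ 10^(L/10) = 10^(85.7/10) + 10^(83.6/10) + 10^(85.6/10) + 10^(86.9/10) + 10^(68.3/10) = 1.460e+09.
L_total = 10·log₁₀(1.460e+09) = 91.64 dB SPL.

91.6 dB SPL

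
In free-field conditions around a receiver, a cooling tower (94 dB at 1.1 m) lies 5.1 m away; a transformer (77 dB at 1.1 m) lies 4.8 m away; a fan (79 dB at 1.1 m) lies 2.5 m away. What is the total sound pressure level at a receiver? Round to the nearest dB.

81 dB

Propagate each source to the receiver with L = L_ref − 20·log₁₀(r/r_ref), then add intensities.
cooling tower: 94 − 20·log₁₀(5.1/1.1) = 94 − 13.32 = 80.68 dB.
transformer: 77 − 20·log₁₀(4.8/1.1) = 77 − 12.80 = 64.20 dB.
fan: 79 − 20·log₁₀(2.5/1.1) = 79 − 7.13 = 71.87 dB.
Σ 10^(L/10) = 1.349e+08 → L_total = 10·log₁₀(1.349e+08) = 81.30 dB.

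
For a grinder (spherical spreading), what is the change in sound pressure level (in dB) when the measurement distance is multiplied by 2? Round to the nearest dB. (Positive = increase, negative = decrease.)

Point-source spreading: ΔL = −20·log₁₀(r₂/r₁).
ΔL = −20·log₁₀(2) = -6.02 dB.

-6 dB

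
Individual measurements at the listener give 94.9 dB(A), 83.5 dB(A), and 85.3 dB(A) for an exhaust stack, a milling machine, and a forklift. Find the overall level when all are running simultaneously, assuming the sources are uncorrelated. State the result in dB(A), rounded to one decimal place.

95.6 dB(A)

For uncorrelated sources the intensities add, so convert each level to linear form, sum, and take 10·log₁₀ of the total.
Σ 10^(L/10) = 10^(94.9/10) + 10^(83.5/10) + 10^(85.3/10) = 3.653e+09.
L_total = 10·log₁₀(3.653e+09) = 95.63 dB(A).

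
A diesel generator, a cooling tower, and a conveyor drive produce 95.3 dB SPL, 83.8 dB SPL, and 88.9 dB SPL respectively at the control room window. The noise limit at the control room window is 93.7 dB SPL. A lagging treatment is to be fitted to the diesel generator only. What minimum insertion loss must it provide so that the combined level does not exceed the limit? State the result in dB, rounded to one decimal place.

The untreated sources together contribute 10^(83.8/10) + 10^(88.9/10) = 1.016e+09, i.e. 90.07 dB SPL.
The limit corresponds to 10^(93.7/10) = 2.344e+09; subtracting the fixed part leaves 1.328e+09 for the diesel generator, i.e. 91.23 dB SPL.
Required insertion loss = 95.3 − 91.23 = 4.07 dB.

4.1 dB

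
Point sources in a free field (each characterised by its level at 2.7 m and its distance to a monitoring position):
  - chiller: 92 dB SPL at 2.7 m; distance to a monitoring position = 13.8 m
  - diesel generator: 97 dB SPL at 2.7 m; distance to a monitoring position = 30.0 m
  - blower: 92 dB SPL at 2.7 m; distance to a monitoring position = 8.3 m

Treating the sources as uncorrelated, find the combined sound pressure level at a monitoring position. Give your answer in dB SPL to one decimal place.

84.3 dB SPL

First find each source's level at the receiver (point-source: −20·log₁₀(r/r_ref)), then combine on an intensity basis.
chiller: 92 − 20·log₁₀(13.8/2.7) = 92 − 14.17 = 77.83 dB SPL.
diesel generator: 97 − 20·log₁₀(30.0/2.7) = 97 − 20.92 = 76.08 dB SPL.
blower: 92 − 20·log₁₀(8.3/2.7) = 92 − 9.75 = 82.25 dB SPL.
Σ 10^(L/10) = 2.690e+08 → L_total = 10·log₁₀(2.690e+08) = 84.30 dB SPL.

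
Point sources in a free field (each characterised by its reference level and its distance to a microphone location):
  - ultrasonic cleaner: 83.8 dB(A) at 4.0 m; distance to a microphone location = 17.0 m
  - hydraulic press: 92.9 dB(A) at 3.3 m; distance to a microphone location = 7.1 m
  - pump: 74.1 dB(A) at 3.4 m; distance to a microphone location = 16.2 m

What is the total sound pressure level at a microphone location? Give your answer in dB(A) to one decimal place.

86.4 dB(A)

Apply inverse-square spreading to bring every level to the receiver, then sum 10^(L/10).
ultrasonic cleaner: 83.8 − 20·log₁₀(17.0/4.0) = 83.8 − 12.57 = 71.23 dB(A).
hydraulic press: 92.9 − 20·log₁₀(7.1/3.3) = 92.9 − 6.65 = 86.25 dB(A).
pump: 74.1 − 20·log₁₀(16.2/3.4) = 74.1 − 13.56 = 60.54 dB(A).
Σ 10^(L/10) = 4.356e+08 → L_total = 10·log₁₀(4.356e+08) = 86.39 dB(A).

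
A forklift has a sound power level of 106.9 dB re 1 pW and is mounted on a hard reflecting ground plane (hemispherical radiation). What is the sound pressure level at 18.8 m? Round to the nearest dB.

73 dB

The power spreads over a hemisphere of area 2π·r², so L_p = L_w − 10·log₁₀(2π·r²).
2π·r² = 2221 m², 10·log₁₀ of that is 33.465 dB.
L_p = 106.9 − 33.465 = 73.44 dB.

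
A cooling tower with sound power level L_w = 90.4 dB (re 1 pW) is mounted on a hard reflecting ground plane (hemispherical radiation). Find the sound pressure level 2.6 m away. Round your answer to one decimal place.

Free-field hemispherical radiation: L_p = L_w − 10·log₁₀(2π·r²), r = 2.6 m.
2π·r² = 42.47 m², 10·log₁₀ of that is 16.281 dB.
L_p = 90.4 − 16.281 = 74.12 dB.

74.1 dB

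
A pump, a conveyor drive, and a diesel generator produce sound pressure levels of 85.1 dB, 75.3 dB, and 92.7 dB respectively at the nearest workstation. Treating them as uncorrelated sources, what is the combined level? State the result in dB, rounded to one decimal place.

Incoherent sources combine by intensity addition: L_total = 10·log₁₀(Σ 10^(L_i/10)).
Σ 10^(L/10) = 10^(85.1/10) + 10^(75.3/10) + 10^(92.7/10) = 2.220e+09.
L_total = 10·log₁₀(2.220e+09) = 93.46 dB.

93.5 dB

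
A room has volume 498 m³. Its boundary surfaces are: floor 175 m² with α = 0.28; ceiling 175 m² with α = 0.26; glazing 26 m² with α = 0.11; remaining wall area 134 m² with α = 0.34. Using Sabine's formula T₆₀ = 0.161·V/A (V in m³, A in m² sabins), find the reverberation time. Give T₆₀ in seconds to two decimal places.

0.56 s

Total absorption A = 175·0.28 + 175·0.26 + 26·0.11 + 134·0.34 = 142.92 m² sabins.
T₆₀ = 0.161·V/A = 0.161·498/142.92 = 0.561 s.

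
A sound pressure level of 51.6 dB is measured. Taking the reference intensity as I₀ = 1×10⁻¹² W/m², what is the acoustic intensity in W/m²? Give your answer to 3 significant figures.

L = 10·log₁₀(I/I₀) ⇒ I = I₀·10^(L/10) = 10⁻¹² × 10^5.16.

1.45e-07 W/m²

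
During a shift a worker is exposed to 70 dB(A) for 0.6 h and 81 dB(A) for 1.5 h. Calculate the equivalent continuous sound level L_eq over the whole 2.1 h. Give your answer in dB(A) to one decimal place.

L_eq = 10·log₁₀[(1/T)·Σ tᵢ·10^(Lᵢ/10)] with T = 2.1 h.
Σ tᵢ·10^(Lᵢ/10) = 0.6·10^(70/10) + 1.5·10^(81/10) = 1.948e+08.
L_eq = 10·log₁₀(1.948e+08/2.1) = 79.67 dB(A).

79.7 dB(A)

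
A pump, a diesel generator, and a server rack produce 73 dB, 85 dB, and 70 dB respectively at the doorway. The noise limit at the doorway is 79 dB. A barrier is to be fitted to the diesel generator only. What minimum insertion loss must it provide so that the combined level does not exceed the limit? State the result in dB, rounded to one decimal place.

8.1 dB

The untreated sources together contribute 10^(73/10) + 10^(70/10) = 2.995e+07, i.e. 74.76 dB.
The limit corresponds to 10^(79/10) = 7.943e+07; subtracting the fixed part leaves 4.948e+07 for the diesel generator, i.e. 76.94 dB.
So the diesel generator must be reduced from 85 to 76.94 dB: IL = 8.06 dB.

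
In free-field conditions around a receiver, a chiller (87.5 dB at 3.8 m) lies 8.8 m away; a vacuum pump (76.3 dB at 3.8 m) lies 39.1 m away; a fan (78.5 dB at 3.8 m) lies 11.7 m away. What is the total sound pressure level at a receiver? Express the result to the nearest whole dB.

First find each source's level at the receiver (point-source: −20·log₁₀(r/r_ref)), then combine on an intensity basis.
chiller: 87.5 − 20·log₁₀(8.8/3.8) = 87.5 − 7.29 = 80.21 dB.
vacuum pump: 76.3 − 20·log₁₀(39.1/3.8) = 76.3 − 20.25 = 56.05 dB.
fan: 78.5 − 20·log₁₀(11.7/3.8) = 78.5 − 9.77 = 68.73 dB.
Σ 10^(L/10) = 1.127e+08 → L_total = 10·log₁₀(1.127e+08) = 80.52 dB.

81 dB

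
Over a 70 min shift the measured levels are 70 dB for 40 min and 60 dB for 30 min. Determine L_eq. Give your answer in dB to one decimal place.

67.9 dB

The energy average is taken in the linear domain: L_eq = 10·log₁₀[(Σ tᵢ·10^(Lᵢ/10))/T], T = 70 min.
Σ tᵢ·10^(Lᵢ/10) = 40·10^(70/10) + 30·10^(60/10) = 4.300e+08.
L_eq = 10·log₁₀(4.300e+08/70) = 67.88 dB.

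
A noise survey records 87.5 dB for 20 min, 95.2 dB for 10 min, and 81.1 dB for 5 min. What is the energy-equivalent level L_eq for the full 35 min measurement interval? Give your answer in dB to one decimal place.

91.1 dB

The energy average is taken in the linear domain: L_eq = 10·log₁₀[(Σ tᵢ·10^(Lᵢ/10))/T], T = 35 min.
Σ tᵢ·10^(Lᵢ/10) = 20·10^(87.5/10) + 10·10^(95.2/10) + 5·10^(81.1/10) = 4.500e+10.
L_eq = 10·log₁₀(4.500e+10/35) = 91.09 dB.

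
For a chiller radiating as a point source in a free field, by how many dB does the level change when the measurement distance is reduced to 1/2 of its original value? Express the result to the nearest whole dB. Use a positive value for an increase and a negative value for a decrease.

With spherical spreading the level changes by −20·log₁₀(r₂/r₁).
ΔL = −20·log₁₀(0.5) = +6.02 dB.

+6 dB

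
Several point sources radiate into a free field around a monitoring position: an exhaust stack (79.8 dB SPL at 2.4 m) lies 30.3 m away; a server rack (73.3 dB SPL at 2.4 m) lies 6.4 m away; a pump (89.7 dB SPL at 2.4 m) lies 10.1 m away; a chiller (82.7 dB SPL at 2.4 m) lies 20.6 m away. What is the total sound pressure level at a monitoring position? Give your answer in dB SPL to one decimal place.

Propagate each source to the receiver with L = L_ref − 20·log₁₀(r/r_ref), then add intensities.
exhaust stack: 79.8 − 20·log₁₀(30.3/2.4) = 79.8 − 22.02 = 57.78 dB SPL.
server rack: 73.3 − 20·log₁₀(6.4/2.4) = 73.3 − 8.52 = 64.78 dB SPL.
pump: 89.7 − 20·log₁₀(10.1/2.4) = 89.7 − 12.48 = 77.22 dB SPL.
chiller: 82.7 − 20·log₁₀(20.6/2.4) = 82.7 − 18.67 = 64.03 dB SPL.
Σ 10^(L/10) = 5.883e+07 → L_total = 10·log₁₀(5.883e+07) = 77.70 dB SPL.

77.7 dB SPL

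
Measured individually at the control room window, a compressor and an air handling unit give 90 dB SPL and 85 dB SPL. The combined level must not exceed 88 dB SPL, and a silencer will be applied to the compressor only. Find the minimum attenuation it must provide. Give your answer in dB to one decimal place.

5.0 dB

Fixed contribution from the other source: Σ 10^(L/10) = 10^(85/10) = 3.162e+08 (85.00 dB SPL).
The limit corresponds to 10^(88/10) = 6.310e+08; subtracting the fixed part leaves 3.147e+08 for the compressor, i.e. 84.98 dB SPL.
Required insertion loss = 90 − 84.98 = 5.02 dB.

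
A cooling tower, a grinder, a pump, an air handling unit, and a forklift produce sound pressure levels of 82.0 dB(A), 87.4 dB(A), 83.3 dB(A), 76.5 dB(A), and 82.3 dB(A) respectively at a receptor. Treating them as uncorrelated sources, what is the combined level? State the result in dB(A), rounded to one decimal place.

Incoherent sources combine by intensity addition: L_total = 10·log₁₀(Σ 10^(L_i/10)).
Σ 10^(L/10) = 10^(82.0/10) + 10^(87.4/10) + 10^(83.3/10) + 10^(76.5/10) + 10^(82.3/10) = 1.136e+09.
L_total = 10·log₁₀(1.136e+09) = 90.56 dB(A).

90.6 dB(A)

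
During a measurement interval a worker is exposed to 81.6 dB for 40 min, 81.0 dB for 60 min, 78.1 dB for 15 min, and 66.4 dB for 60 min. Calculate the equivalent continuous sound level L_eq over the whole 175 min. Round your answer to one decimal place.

The energy average is taken in the linear domain: L_eq = 10·log₁₀[(Σ tᵢ·10^(Lᵢ/10))/T], T = 175 min.
Σ tᵢ·10^(Lᵢ/10) = 40·10^(81.6/10) + 60·10^(81.0/10) + 15·10^(78.1/10) + 60·10^(66.4/10) = 1.457e+10.
L_eq = 10·log₁₀(1.457e+10/175) = 79.20 dB.

79.2 dB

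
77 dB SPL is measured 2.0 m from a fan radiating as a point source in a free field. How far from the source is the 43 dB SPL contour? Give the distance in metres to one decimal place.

100.2 m

Point-source spreading drops the level by 20·log₁₀(r₂/r₁); inverting, r₂/r₁ = 10^(ΔL/20).
r₂ = 2.0·10^((77−43)/20) = 2.0·10^(34.0/20) = 100.24 m.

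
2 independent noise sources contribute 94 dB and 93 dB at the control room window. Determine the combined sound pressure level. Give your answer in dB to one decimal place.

For uncorrelated sources the intensities add, so convert each level to linear form, sum, and take 10·log₁₀ of the total.
Σ 10^(L/10) = 10^(94/10) + 10^(93/10) = 4.507e+09.
L_total = 10·log₁₀(4.507e+09) = 96.54 dB.

96.5 dB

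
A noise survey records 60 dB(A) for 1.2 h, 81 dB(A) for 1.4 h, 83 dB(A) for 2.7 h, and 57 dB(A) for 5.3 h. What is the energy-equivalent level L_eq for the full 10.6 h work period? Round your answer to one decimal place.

Weight each interval's intensity by its duration and average over T = 10.6 h:
Σ tᵢ·10^(Lᵢ/10) = 1.2·10^(60/10) + 1.4·10^(81/10) + 2.7·10^(83/10) + 5.3·10^(57/10) = 7.188e+08.
L_eq = 10·log₁₀(7.188e+08/10.6) = 78.31 dB(A).

78.3 dB(A)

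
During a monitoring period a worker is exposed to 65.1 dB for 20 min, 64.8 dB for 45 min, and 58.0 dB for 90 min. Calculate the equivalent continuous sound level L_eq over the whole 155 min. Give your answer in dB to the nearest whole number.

Weight each interval's intensity by its duration and average over T = 155 min:
Σ tᵢ·10^(Lᵢ/10) = 20·10^(65.1/10) + 45·10^(64.8/10) + 90·10^(58.0/10) = 2.574e+08.
L_eq = 10·log₁₀(2.574e+08/155) = 62.20 dB.

62 dB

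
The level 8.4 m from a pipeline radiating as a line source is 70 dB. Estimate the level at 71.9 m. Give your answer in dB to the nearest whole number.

61 dB

Line-source attenuation: ΔL = 10·log₁₀(r₂/r₁) = 10·log₁₀(71.9/8.4) = 9.324 dB.
L₂ = 70 − 10·log₁₀(71.9/8.4) = 70 − 9.324 = 60.68 dB.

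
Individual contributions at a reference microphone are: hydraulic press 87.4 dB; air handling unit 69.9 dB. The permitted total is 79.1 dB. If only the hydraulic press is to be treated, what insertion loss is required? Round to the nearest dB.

9 dB

Everything except the hydraulic press sums to 10^(69.9/10) = 9.772e+06 in linear terms, 69.90 dB.
The limit corresponds to 10^(79.1/10) = 8.128e+07; subtracting the fixed part leaves 7.151e+07 for the hydraulic press, i.e. 78.54 dB.
So the hydraulic press must be reduced from 87.4 to 78.54 dB: IL = 8.86 dB.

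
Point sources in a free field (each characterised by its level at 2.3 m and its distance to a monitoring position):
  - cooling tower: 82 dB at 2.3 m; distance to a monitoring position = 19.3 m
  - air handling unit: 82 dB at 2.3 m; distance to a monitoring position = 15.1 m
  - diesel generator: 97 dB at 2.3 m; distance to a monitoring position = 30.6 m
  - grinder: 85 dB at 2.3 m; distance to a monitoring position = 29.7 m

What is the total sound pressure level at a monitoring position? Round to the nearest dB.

76 dB

Apply inverse-square spreading to bring every level to the receiver, then sum 10^(L/10).
cooling tower: 82 − 20·log₁₀(19.3/2.3) = 82 − 18.48 = 63.52 dB.
air handling unit: 82 − 20·log₁₀(15.1/2.3) = 82 − 16.34 = 65.66 dB.
diesel generator: 97 − 20·log₁₀(30.6/2.3) = 97 − 22.48 = 74.52 dB.
grinder: 85 − 20·log₁₀(29.7/2.3) = 85 − 22.22 = 62.78 dB.
Σ 10^(L/10) = 3.614e+07 → L_total = 10·log₁₀(3.614e+07) = 75.58 dB.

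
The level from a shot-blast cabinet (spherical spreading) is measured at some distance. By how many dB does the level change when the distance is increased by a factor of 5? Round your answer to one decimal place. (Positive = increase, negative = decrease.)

-14.0 dB

Point-source spreading: ΔL = −20·log₁₀(r₂/r₁).
ΔL = −20·log₁₀(5) = -13.98 dB.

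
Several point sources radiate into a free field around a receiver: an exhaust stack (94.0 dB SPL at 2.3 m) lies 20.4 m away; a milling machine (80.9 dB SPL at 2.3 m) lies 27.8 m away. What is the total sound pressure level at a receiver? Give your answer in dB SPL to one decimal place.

Propagate each source to the receiver with L = L_ref − 20·log₁₀(r/r_ref), then add intensities.
exhaust stack: 94.0 − 20·log₁₀(20.4/2.3) = 94.0 − 18.96 = 75.04 dB SPL.
milling machine: 80.9 − 20·log₁₀(27.8/2.3) = 80.9 − 21.65 = 59.25 dB SPL.
Σ 10^(L/10) = 3.277e+07 → L_total = 10·log₁₀(3.277e+07) = 75.16 dB SPL.

75.2 dB SPL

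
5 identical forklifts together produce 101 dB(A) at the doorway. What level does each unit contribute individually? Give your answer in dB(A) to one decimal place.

94.0 dB(A)

For N identical incoherent sources L_total = L₁ + 10·log₁₀ N, so L₁ = 101 − 10·log₁₀(5) = 101 − 6.990.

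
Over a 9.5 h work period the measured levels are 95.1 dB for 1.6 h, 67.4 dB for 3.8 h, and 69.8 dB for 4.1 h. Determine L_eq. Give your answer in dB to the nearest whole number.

87 dB

L_eq = 10·log₁₀[(1/T)·Σ tᵢ·10^(Lᵢ/10)] with T = 9.5 h.
Σ tᵢ·10^(Lᵢ/10) = 1.6·10^(95.1/10) + 3.8·10^(67.4/10) + 4.1·10^(69.8/10) = 5.238e+09.
L_eq = 10·log₁₀(5.238e+09/9.5) = 87.41 dB.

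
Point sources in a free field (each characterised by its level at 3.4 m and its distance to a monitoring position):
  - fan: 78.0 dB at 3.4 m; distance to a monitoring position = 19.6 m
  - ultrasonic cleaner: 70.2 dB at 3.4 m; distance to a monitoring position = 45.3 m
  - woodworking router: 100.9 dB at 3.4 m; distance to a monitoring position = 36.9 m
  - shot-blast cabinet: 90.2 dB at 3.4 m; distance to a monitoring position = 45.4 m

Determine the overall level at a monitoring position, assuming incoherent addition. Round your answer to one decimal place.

Propagate each source to the receiver with L = L_ref − 20·log₁₀(r/r_ref), then add intensities.
fan: 78.0 − 20·log₁₀(19.6/3.4) = 78.0 − 15.22 = 62.78 dB.
ultrasonic cleaner: 70.2 − 20·log₁₀(45.3/3.4) = 70.2 − 22.49 = 47.71 dB.
woodworking router: 100.9 − 20·log₁₀(36.9/3.4) = 100.9 − 20.71 = 80.19 dB.
shot-blast cabinet: 90.2 − 20·log₁₀(45.4/3.4) = 90.2 − 22.51 = 67.69 dB.
Σ 10^(L/10) = 1.123e+08 → L_total = 10·log₁₀(1.123e+08) = 80.50 dB.

80.5 dB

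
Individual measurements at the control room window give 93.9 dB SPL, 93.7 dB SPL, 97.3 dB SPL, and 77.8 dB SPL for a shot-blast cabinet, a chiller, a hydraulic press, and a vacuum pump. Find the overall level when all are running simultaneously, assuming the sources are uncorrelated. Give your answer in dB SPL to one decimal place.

Incoherent sources combine by intensity addition: L_total = 10·log₁₀(Σ 10^(L_i/10)).
Σ 10^(L/10) = 10^(93.9/10) + 10^(93.7/10) + 10^(97.3/10) + 10^(77.8/10) = 1.023e+10.
L_total = 10·log₁₀(1.023e+10) = 100.10 dB SPL.

100.1 dB SPL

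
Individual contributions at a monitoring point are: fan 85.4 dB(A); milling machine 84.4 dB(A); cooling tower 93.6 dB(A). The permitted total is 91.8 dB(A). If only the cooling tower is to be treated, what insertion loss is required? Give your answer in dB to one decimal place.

4.1 dB

Fixed contribution from the other sources: Σ 10^(L/10) = 10^(85.4/10) + 10^(84.4/10) = 6.222e+08 (87.94 dB(A)).
To meet 91.8 dB(A) overall, the treated cooling tower may contribute at most 10^(91.8/10) − 6.222e+08 = 8.914e+08, i.e. 89.50 dB(A).
So the cooling tower must be reduced from 93.6 to 89.50 dB(A): IL = 4.10 dB.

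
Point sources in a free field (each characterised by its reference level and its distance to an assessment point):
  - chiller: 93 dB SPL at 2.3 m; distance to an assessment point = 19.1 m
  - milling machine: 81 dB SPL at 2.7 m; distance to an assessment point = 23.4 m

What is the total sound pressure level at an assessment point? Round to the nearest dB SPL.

75 dB SPL

Propagate each source to the receiver with L = L_ref − 20·log₁₀(r/r_ref), then add intensities.
chiller: 93 − 20·log₁₀(19.1/2.3) = 93 − 18.39 = 74.61 dB SPL.
milling machine: 81 − 20·log₁₀(23.4/2.7) = 81 − 18.76 = 62.24 dB SPL.
Σ 10^(L/10) = 3.061e+07 → L_total = 10·log₁₀(3.061e+07) = 74.86 dB SPL.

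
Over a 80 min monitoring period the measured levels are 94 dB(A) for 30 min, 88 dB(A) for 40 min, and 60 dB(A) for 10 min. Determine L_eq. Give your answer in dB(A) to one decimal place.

L_eq = 10·log₁₀[(1/T)·Σ tᵢ·10^(Lᵢ/10)] with T = 80 min.
Σ tᵢ·10^(Lᵢ/10) = 30·10^(94/10) + 40·10^(88/10) + 10·10^(60/10) = 1.006e+11.
L_eq = 10·log₁₀(1.006e+11/80) = 91.00 dB(A).

91.0 dB(A)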